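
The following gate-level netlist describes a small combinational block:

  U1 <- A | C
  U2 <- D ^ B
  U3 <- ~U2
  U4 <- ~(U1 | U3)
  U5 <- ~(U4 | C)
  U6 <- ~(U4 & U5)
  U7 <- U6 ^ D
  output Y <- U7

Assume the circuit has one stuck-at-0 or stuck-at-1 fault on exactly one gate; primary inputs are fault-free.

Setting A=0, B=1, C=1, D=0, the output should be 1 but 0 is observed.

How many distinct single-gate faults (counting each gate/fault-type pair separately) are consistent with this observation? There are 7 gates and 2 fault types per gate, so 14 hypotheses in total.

Fault-free: U1=1, U2=1, U3=0, U4=0, U5=0, U6=1, U7=1 → 1. Observed 0.
  U1 stuck-at-0: output 1 ✗
  U1 stuck-at-1: output 1 ✗
  U2 stuck-at-0: output 1 ✗
  U2 stuck-at-1: output 1 ✗
  U3 stuck-at-0: output 1 ✗
  U3 stuck-at-1: output 1 ✗
  U4 stuck-at-0: output 1 ✗
  U4 stuck-at-1: output 1 ✗
  U5 stuck-at-0: output 1 ✗
  U5 stuck-at-1: output 1 ✗
  U6 stuck-at-0: output 0 ✓
  U6 stuck-at-1: output 1 ✗
  U7 stuck-at-0: output 0 ✓
  U7 stuck-at-1: output 1 ✗
Consistent faults: {U6 stuck-at-0, U7 stuck-at-0} — 2 in all.

2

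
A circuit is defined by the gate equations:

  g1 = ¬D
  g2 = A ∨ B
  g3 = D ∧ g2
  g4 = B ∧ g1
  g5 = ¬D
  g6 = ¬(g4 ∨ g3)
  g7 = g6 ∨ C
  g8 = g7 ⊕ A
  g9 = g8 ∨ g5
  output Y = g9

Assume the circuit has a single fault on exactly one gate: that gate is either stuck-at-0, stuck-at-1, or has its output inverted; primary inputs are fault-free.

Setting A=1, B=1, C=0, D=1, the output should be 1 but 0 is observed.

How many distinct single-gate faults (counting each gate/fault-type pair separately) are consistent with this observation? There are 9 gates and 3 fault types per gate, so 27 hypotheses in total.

12

Fault-free: g1=0, g2=1, g3=1, g4=0, g5=0, g6=0, g7=0, g8=1, g9=1 → 1. Observed 0.
  g1: none of the 3 fault types match ✗
  g2: stuck-at-0, inverted output ✓; others ✗
  g3: stuck-at-0, inverted output ✓; others ✗
  g4: none of the 3 fault types match ✗
  g5: none of the 3 fault types match ✗
  g6: stuck-at-1, inverted output ✓; others ✗
  g7: stuck-at-1, inverted output ✓; others ✗
  g8: stuck-at-0, inverted output ✓; others ✗
  g9: stuck-at-0, inverted output ✓; others ✗
Consistent faults: {g2 stuck-at-0, g2 inverted output, g3 stuck-at-0, g3 inverted output, g6 stuck-at-1, g6 inverted output, g7 stuck-at-1, g7 inverted output, g8 stuck-at-0, g8 inverted output, g9 stuck-at-0, g9 inverted output} — 12 in all.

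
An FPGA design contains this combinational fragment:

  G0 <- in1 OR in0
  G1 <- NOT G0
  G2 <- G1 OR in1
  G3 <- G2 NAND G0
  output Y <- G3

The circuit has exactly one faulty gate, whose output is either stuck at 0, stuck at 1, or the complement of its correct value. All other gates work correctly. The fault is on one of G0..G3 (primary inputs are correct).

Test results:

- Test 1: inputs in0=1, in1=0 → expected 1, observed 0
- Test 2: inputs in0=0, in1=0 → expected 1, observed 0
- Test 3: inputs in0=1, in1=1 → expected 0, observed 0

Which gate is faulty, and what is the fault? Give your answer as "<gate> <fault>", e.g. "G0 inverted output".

G3 stuck-at-0

Fault-free values for test 1 (in0=1, in1=0): G0=1, G1=0, G2=0, G3=1, giving Y=1. Observed 0.
Test 1: faults giving observed 0 are {G1 stuck-at-1, G1 inverted output, G2 stuck-at-1, G2 inverted output, G3 stuck-at-0, G3 inverted output}.
Test 2 (in0=0, in1=0): fault-free G0=0, G1=1, G2=1, G3=1 → 1; observed 0. Eliminates G1 stuck-at-1, G1 inverted output, G2 stuck-at-1, G2 inverted output.
Test 3 (in0=1, in1=1): fault-free G0=1, G1=0, G2=1, G3=0 → 0; observed 0. Eliminates G3 inverted output.
Only G3 stuck-at-0 is consistent with every test.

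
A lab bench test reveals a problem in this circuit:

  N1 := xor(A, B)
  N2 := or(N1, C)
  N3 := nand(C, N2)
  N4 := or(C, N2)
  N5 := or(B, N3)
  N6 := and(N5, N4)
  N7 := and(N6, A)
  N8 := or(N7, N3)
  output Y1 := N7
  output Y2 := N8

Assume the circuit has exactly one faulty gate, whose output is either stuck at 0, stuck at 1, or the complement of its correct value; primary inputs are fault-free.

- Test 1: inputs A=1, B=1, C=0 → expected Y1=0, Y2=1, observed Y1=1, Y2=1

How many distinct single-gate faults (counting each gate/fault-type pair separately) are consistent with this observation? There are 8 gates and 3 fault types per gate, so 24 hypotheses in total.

10

Fault-free: N1=0, N2=0, N3=1, N4=0, N5=1, N6=0, N7=0, N8=1 → Y1=0, Y2=1. Observed Y1=1, Y2=1.
  N1: stuck-at-1, inverted output ✓; others ✗
  N2: stuck-at-1, inverted output ✓; others ✗
  N3: none of the 3 fault types match ✗
  N4: stuck-at-1, inverted output ✓; others ✗
  N5: none of the 3 fault types match ✗
  N6: stuck-at-1, inverted output ✓; others ✗
  N7: stuck-at-1, inverted output ✓; others ✗
  N8: none of the 3 fault types match ✗
Consistent faults: {N1 stuck-at-1, N1 inverted output, N2 stuck-at-1, N2 inverted output, N4 stuck-at-1, N4 inverted output, N6 stuck-at-1, N6 inverted output, N7 stuck-at-1, N7 inverted output} — 10 in all.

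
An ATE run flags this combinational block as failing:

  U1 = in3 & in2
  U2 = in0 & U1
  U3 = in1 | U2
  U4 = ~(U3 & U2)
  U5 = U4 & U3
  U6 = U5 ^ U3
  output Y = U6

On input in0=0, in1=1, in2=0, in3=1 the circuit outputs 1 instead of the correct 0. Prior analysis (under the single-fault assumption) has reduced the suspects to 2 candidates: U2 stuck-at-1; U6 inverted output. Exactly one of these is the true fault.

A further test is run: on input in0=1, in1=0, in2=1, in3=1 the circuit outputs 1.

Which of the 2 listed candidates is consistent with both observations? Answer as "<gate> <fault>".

U2 stuck-at-1

Evaluate each candidate on input in0=1, in1=0, in2=1, in3=1:
  U2 stuck-at-1: U1=1, U2=1 [stuck-at-1], U3=1, U4=0, U5=0, U6=1 → 1 — matches
  U6 inverted output: U1=1, U2=1, U3=1, U4=0, U5=0, U6=0 [inverted output] → 0 — eliminated
Only U2 stuck-at-1 reproduces the observed 1.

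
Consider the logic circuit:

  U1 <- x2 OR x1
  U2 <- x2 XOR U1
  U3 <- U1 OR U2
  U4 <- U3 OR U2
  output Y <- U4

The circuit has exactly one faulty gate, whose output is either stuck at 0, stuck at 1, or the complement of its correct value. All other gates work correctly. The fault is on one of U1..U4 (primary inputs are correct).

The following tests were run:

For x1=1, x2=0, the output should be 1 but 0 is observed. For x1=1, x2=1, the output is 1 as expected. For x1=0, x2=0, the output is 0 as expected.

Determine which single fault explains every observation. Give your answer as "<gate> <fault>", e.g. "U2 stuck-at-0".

U1 stuck-at-0

Fault-free values for test 1 (x1=1, x2=0): U1=1, U2=1, U3=1, U4=1, giving Y=1. Observed 0.
Test 1: faults giving observed 0 are {U1 stuck-at-0, U1 inverted output, U4 stuck-at-0, U4 inverted output}.
Test 2 (x1=1, x2=1): fault-free U1=1, U2=0, U3=1, U4=1 → 1; observed 1. Eliminates U4 stuck-at-0, U4 inverted output.
Test 3 (x1=0, x2=0): fault-free U1=0, U2=0, U3=0, U4=0 → 0; observed 0. Eliminates U1 inverted output.
Only U1 stuck-at-0 is consistent with every test.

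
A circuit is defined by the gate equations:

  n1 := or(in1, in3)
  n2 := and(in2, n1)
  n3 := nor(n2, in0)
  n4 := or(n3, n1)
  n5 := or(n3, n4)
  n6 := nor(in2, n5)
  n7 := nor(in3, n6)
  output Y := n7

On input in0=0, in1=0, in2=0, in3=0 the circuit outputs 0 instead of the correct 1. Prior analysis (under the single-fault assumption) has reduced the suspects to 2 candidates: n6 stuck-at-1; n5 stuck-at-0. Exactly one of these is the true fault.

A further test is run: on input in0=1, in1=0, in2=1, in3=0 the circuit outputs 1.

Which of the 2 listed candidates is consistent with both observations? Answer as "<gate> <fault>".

n5 stuck-at-0

Evaluate each candidate on input in0=1, in1=0, in2=1, in3=0:
  n6 stuck-at-1: n1=0, n2=0, n3=0, n4=0, n5=0, n6=1 [stuck-at-1], n7=0 → 0 — eliminated
  n5 stuck-at-0: n1=0, n2=0, n3=0, n4=0, n5=0 [stuck-at-0], n6=0, n7=1 → 1 — matches
Only n5 stuck-at-0 reproduces the observed 1.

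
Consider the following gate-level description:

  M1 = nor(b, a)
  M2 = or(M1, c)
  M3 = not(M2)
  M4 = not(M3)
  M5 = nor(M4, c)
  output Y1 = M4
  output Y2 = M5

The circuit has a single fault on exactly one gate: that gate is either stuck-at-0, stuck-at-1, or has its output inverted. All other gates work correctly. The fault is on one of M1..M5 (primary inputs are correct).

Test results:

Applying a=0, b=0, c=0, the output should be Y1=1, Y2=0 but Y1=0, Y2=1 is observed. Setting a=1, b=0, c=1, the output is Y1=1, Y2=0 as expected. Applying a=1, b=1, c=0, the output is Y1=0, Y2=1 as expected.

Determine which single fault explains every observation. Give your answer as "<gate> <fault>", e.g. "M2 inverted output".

M1 stuck-at-0

Fault-free values for test 1 (a=0, b=0, c=0): M1=1, M2=1, M3=0, M4=1, M5=0, giving Y1=1, Y2=0. Observed Y1=0, Y2=1.
Test 1: faults giving observed Y1=0, Y2=1 are {M1 stuck-at-0, M1 inverted output, M2 stuck-at-0, M2 inverted output, M3 stuck-at-1, M3 inverted output, M4 stuck-at-0, M4 inverted output}.
Test 2 (a=1, b=0, c=1): fault-free M1=0, M2=1, M3=0, M4=1, M5=0 → Y1=1, Y2=0; observed Y1=1, Y2=0. Eliminates M2 stuck-at-0, M2 inverted output, M3 stuck-at-1, M3 inverted output, M4 stuck-at-0, M4 inverted output.
Test 3 (a=1, b=1, c=0): fault-free M1=0, M2=0, M3=1, M4=0, M5=1 → Y1=0, Y2=1; observed Y1=0, Y2=1. Eliminates M1 inverted output.
Only M1 stuck-at-0 is consistent with every test.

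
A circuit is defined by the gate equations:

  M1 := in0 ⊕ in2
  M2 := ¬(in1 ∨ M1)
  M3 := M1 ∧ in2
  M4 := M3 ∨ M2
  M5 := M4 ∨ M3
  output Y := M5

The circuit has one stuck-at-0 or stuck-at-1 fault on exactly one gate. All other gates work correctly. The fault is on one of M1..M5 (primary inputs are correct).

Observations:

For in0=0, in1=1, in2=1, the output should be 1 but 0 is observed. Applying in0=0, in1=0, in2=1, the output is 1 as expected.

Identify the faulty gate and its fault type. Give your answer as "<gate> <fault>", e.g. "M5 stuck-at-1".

Fault-free values for test 1 (in0=0, in1=1, in2=1): M1=1, M2=0, M3=1, M4=1, M5=1, giving Y=1. Observed 0.
Test 1: faults giving observed 0 are {M1 stuck-at-0, M3 stuck-at-0, M5 stuck-at-0}.
Test 2 (in0=0, in1=0, in2=1): fault-free M1=1, M2=0, M3=1, M4=1, M5=1 → 1; observed 1. Eliminates M3 stuck-at-0, M5 stuck-at-0.
Only M1 stuck-at-0 is consistent with every test.

M1 stuck-at-0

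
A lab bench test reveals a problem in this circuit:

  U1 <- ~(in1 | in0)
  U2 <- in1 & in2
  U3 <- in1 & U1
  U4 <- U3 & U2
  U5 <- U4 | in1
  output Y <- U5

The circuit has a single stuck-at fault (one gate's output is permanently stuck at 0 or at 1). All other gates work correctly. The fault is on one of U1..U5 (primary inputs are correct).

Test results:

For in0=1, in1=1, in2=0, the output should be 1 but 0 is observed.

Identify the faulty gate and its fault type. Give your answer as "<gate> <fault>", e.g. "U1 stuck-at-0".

U5 stuck-at-0

Fault-free values for test 1 (in0=1, in1=1, in2=0): U1=0, U2=0, U3=0, U4=0, U5=1, giving Y=1. Observed 0.
Test 1: faults giving observed 0 are {U5 stuck-at-0}.
Only U5 stuck-at-0 is consistent with every test.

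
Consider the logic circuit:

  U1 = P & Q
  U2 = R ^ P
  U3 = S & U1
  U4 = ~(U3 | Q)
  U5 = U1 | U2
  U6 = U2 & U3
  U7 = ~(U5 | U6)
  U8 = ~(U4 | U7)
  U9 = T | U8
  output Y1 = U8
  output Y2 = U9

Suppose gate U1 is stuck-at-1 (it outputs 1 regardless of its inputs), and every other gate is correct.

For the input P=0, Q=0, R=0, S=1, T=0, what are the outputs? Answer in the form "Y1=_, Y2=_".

Propagate with U1 forced: U1=1 [stuck-at-1], U2=0, U3=1, U4=0, U5=1, U6=0, U7=0, U8=1, U9=1.
So the outputs are Y1=1, Y2=1. (Without the fault they would be Y1=0, Y2=0.)

Y1=1, Y2=1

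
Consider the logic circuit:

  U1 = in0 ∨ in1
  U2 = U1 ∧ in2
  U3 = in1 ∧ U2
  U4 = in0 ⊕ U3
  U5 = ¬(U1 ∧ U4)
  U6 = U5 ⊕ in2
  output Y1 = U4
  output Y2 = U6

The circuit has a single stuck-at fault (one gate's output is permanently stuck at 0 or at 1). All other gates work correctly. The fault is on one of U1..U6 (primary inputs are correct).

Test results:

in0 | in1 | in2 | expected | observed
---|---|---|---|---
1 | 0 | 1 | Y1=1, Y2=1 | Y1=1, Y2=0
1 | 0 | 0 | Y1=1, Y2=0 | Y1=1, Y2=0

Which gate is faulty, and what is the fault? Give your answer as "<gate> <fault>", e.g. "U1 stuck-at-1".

U6 stuck-at-0

Fault-free values for test 1 (in0=1, in1=0, in2=1): U1=1, U2=1, U3=0, U4=1, U5=0, U6=1, giving Y1=1, Y2=1. Observed Y1=1, Y2=0.
Test 1: faults giving observed Y1=1, Y2=0 are {U1 stuck-at-0, U5 stuck-at-1, U6 stuck-at-0}.
Test 2 (in0=1, in1=0, in2=0): fault-free U1=1, U2=0, U3=0, U4=1, U5=0, U6=0 → Y1=1, Y2=0; observed Y1=1, Y2=0. Eliminates U1 stuck-at-0, U5 stuck-at-1.
Only U6 stuck-at-0 is consistent with every test.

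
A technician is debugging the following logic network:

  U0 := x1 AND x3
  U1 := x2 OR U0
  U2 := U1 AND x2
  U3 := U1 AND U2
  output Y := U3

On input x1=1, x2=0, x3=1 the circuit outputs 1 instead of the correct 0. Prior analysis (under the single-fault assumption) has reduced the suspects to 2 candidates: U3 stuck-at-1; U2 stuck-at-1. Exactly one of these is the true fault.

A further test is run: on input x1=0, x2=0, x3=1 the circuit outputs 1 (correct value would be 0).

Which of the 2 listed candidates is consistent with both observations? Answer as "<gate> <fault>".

U3 stuck-at-1

Evaluate each candidate on input x1=0, x2=0, x3=1:
  U3 stuck-at-1: U0=0, U1=0, U2=0, U3=1 [stuck-at-1] → 1 — matches
  U2 stuck-at-1: U0=0, U1=0, U2=1 [stuck-at-1], U3=0 → 0 — eliminated
Only U3 stuck-at-1 reproduces the observed 1.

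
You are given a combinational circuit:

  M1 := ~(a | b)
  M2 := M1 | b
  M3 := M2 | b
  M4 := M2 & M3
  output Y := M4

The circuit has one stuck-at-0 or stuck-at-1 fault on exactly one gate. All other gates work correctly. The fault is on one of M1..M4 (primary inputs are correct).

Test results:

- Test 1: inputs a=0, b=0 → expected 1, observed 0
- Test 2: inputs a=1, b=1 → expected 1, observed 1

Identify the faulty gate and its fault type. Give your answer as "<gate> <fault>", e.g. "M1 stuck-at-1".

Fault-free values for test 1 (a=0, b=0): M1=1, M2=1, M3=1, M4=1, giving Y=1. Observed 0.
Test 1: faults giving observed 0 are {M1 stuck-at-0, M2 stuck-at-0, M3 stuck-at-0, M4 stuck-at-0}.
Test 2 (a=1, b=1): fault-free M1=0, M2=1, M3=1, M4=1 → 1; observed 1. Eliminates M2 stuck-at-0, M3 stuck-at-0, M4 stuck-at-0.
Only M1 stuck-at-0 is consistent with every test.

M1 stuck-at-0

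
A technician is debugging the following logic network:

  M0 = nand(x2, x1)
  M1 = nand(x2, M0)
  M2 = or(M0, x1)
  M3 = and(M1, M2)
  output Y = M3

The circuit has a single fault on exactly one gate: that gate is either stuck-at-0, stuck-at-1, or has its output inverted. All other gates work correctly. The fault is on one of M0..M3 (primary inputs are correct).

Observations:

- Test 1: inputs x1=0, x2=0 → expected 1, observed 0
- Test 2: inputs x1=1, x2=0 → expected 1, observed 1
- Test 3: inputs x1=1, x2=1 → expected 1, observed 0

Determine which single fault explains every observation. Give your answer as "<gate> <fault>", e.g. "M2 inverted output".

Fault-free values for test 1 (x1=0, x2=0): M0=1, M1=1, M2=1, M3=1, giving Y=1. Observed 0.
Test 1: faults giving observed 0 are {M0 stuck-at-0, M0 inverted output, M1 stuck-at-0, M1 inverted output, M2 stuck-at-0, M2 inverted output, M3 stuck-at-0, M3 inverted output}.
Test 2 (x1=1, x2=0): fault-free M0=1, M1=1, M2=1, M3=1 → 1; observed 1. Eliminates M1 stuck-at-0, M1 inverted output, M2 stuck-at-0, M2 inverted output, M3 stuck-at-0, M3 inverted output.
Test 3 (x1=1, x2=1): fault-free M0=0, M1=1, M2=1, M3=1 → 1; observed 0. Eliminates M0 stuck-at-0.
Only M0 inverted output is consistent with every test.

M0 inverted output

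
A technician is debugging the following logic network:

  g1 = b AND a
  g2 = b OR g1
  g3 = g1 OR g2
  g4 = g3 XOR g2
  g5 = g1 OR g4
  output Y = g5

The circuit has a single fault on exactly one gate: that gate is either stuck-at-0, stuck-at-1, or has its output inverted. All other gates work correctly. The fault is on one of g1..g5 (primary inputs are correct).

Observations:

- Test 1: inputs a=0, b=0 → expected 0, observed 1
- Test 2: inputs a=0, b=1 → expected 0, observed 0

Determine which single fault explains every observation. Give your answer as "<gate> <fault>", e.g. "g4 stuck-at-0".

Fault-free values for test 1 (a=0, b=0): g1=0, g2=0, g3=0, g4=0, g5=0, giving Y=0. Observed 1.
Test 1: faults giving observed 1 are {g1 stuck-at-1, g1 inverted output, g3 stuck-at-1, g3 inverted output, g4 stuck-at-1, g4 inverted output, g5 stuck-at-1, g5 inverted output}.
Test 2 (a=0, b=1): fault-free g1=0, g2=1, g3=1, g4=0, g5=0 → 0; observed 0. Eliminates g1 stuck-at-1, g1 inverted output, g3 inverted output, g4 stuck-at-1, g4 inverted output, g5 stuck-at-1, g5 inverted output.
Only g3 stuck-at-1 is consistent with every test.

g3 stuck-at-1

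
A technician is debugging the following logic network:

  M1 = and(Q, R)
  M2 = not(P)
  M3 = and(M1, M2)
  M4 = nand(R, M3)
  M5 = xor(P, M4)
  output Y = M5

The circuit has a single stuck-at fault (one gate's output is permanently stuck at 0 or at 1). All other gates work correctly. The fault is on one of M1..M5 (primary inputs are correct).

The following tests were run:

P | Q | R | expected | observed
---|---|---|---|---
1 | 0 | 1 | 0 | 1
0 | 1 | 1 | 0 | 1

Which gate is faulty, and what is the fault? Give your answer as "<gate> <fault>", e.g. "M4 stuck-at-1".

Fault-free values for test 1 (P=1, Q=0, R=1): M1=0, M2=0, M3=0, M4=1, M5=0, giving Y=0. Observed 1.
Test 1: faults giving observed 1 are {M3 stuck-at-1, M4 stuck-at-0, M5 stuck-at-1}.
Test 2 (P=0, Q=1, R=1): fault-free M1=1, M2=1, M3=1, M4=0, M5=0 → 0; observed 1. Eliminates M3 stuck-at-1, M4 stuck-at-0.
Only M5 stuck-at-1 is consistent with every test.

M5 stuck-at-1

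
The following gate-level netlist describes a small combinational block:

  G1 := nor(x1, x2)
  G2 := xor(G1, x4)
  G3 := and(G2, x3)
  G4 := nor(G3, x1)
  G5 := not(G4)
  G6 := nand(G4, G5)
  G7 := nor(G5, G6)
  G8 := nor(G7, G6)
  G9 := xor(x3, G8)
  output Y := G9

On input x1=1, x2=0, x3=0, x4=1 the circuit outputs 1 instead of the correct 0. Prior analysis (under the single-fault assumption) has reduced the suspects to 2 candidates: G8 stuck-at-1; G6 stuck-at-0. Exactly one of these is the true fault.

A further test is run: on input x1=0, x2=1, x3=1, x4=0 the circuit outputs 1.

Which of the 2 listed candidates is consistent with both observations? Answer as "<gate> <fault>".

G6 stuck-at-0

Evaluate each candidate on input x1=0, x2=1, x3=1, x4=0:
  G8 stuck-at-1: G1=0, G2=0, G3=0, G4=1, G5=0, G6=1, G7=0, G8=1 [stuck-at-1], G9=0 → 0 — eliminated
  G6 stuck-at-0: G1=0, G2=0, G3=0, G4=1, G5=0, G6=0 [stuck-at-0], G7=1, G8=0, G9=1 → 1 — matches
Only G6 stuck-at-0 reproduces the observed 1.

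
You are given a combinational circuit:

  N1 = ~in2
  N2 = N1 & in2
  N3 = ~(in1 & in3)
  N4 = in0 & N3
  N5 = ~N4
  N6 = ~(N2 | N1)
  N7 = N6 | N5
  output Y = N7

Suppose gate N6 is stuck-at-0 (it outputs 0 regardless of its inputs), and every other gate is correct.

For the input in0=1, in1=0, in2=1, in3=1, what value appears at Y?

Propagate with N6 forced: N1=0, N2=0, N3=1, N4=1, N5=0, N6=0 [stuck-at-0], N7=0.
So Y = 0. (Without the fault it would be 1.)

0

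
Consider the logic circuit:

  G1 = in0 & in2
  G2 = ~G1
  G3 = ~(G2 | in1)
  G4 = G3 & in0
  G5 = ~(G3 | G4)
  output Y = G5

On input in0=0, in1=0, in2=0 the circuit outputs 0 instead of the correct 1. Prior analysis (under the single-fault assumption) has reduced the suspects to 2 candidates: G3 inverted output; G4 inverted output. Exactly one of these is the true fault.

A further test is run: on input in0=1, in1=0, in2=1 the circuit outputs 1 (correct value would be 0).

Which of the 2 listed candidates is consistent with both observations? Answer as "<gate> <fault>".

G3 inverted output

Evaluate each candidate on input in0=1, in1=0, in2=1:
  G3 inverted output: G1=1, G2=0, G3=0 [inverted output], G4=0, G5=1 → 1 — matches
  G4 inverted output: G1=1, G2=0, G3=1, G4=0 [inverted output], G5=0 → 0 — eliminated
Only G3 inverted output reproduces the observed 1.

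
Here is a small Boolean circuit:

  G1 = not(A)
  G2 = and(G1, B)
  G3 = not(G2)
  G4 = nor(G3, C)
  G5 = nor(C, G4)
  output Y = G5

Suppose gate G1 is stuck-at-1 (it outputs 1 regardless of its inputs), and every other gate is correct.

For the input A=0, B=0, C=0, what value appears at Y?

Propagate with G1 forced: G1=1 [stuck-at-1], G2=0, G3=1, G4=0, G5=1.
So Y = 1. (Same as the fault-free value — the fault is masked on this input.)

1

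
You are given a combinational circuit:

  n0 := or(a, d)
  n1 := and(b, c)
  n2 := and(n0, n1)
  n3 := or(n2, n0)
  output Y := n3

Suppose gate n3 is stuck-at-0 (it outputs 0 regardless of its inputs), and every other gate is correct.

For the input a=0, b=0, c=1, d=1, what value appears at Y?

Propagate with n3 forced: n0=1, n1=0, n2=0, n3=0 [stuck-at-0].
So Y = 0. (Without the fault it would be 1.)

0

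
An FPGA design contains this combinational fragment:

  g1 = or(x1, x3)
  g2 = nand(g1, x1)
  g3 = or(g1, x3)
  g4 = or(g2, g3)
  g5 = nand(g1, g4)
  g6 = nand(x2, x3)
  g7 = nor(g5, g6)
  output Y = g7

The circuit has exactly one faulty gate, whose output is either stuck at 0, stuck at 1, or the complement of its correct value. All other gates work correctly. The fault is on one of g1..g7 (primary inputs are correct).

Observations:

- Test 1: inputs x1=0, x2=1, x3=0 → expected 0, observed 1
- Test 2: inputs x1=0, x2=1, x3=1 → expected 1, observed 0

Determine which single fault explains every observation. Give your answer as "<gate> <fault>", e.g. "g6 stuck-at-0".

g7 inverted output

Fault-free values for test 1 (x1=0, x2=1, x3=0): g1=0, g2=1, g3=0, g4=1, g5=1, g6=1, g7=0, giving Y=0. Observed 1.
Test 1: faults giving observed 1 are {g7 stuck-at-1, g7 inverted output}.
Test 2 (x1=0, x2=1, x3=1): fault-free g1=1, g2=1, g3=1, g4=1, g5=0, g6=0, g7=1 → 1; observed 0. Eliminates g7 stuck-at-1.
Only g7 inverted output is consistent with every test.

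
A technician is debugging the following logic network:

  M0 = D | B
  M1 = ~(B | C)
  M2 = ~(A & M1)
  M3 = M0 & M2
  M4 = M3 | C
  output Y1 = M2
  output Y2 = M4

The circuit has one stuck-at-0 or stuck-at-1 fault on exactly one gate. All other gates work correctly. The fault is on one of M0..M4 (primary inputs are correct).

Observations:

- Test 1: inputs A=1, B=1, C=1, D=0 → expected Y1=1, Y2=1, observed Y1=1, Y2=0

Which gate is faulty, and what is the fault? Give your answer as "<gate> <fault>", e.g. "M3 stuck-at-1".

Fault-free values for test 1 (A=1, B=1, C=1, D=0): M0=1, M1=0, M2=1, M3=1, M4=1, giving Y1=1, Y2=1. Observed Y1=1, Y2=0.
Test 1: faults giving observed Y1=1, Y2=0 are {M4 stuck-at-0}.
Only M4 stuck-at-0 is consistent with every test.

M4 stuck-at-0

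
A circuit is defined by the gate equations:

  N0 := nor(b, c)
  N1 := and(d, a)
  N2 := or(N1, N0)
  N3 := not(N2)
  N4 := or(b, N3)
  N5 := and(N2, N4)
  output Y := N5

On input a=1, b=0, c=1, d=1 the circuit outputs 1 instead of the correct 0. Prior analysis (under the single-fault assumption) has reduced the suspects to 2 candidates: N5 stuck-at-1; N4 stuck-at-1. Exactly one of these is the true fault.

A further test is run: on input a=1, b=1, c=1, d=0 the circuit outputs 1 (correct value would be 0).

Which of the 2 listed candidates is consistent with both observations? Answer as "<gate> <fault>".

N5 stuck-at-1

Evaluate each candidate on input a=1, b=1, c=1, d=0:
  N5 stuck-at-1: N0=0, N1=0, N2=0, N3=1, N4=1, N5=1 [stuck-at-1] → 1 — matches
  N4 stuck-at-1: N0=0, N1=0, N2=0, N3=1, N4=1 [stuck-at-1], N5=0 → 0 — eliminated
Only N5 stuck-at-1 reproduces the observed 1.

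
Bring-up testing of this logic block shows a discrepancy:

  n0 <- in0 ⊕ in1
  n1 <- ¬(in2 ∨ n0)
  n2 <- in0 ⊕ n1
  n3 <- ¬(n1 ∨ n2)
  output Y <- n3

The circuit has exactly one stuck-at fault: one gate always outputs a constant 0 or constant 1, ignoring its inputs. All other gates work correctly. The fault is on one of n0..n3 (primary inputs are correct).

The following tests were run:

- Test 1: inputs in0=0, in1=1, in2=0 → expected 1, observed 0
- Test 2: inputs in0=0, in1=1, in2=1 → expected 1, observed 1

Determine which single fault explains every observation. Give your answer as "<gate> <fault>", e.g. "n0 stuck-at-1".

n0 stuck-at-0

Fault-free values for test 1 (in0=0, in1=1, in2=0): n0=1, n1=0, n2=0, n3=1, giving Y=1. Observed 0.
Test 1: faults giving observed 0 are {n0 stuck-at-0, n1 stuck-at-1, n2 stuck-at-1, n3 stuck-at-0}.
Test 2 (in0=0, in1=1, in2=1): fault-free n0=1, n1=0, n2=0, n3=1 → 1; observed 1. Eliminates n1 stuck-at-1, n2 stuck-at-1, n3 stuck-at-0.
Only n0 stuck-at-0 is consistent with every test.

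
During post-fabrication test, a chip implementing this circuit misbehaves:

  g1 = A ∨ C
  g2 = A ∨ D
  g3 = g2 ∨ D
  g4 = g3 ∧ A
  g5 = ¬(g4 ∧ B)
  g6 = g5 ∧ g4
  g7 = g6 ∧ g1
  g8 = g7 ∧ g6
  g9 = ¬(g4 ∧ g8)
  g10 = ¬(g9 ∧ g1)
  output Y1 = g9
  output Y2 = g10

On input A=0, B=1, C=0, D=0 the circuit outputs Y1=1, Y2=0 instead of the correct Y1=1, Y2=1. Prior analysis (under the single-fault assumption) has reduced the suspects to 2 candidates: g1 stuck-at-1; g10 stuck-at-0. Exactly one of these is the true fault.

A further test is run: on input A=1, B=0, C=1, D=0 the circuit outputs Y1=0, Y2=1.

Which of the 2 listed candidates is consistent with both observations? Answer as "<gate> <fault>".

Evaluate each candidate on input A=1, B=0, C=1, D=0:
  g1 stuck-at-1: g1=1 [stuck-at-1], g2=1, g3=1, g4=1, g5=1, g6=1, g7=1, g8=1, g9=0, g10=1 → Y1=0, Y2=1 — matches
  g10 stuck-at-0: g1=1, g2=1, g3=1, g4=1, g5=1, g6=1, g7=1, g8=1, g9=0, g10=0 [stuck-at-0] → Y1=0, Y2=0 — eliminated
Only g1 stuck-at-1 reproduces the observed Y1=0, Y2=1.

g1 stuck-at-1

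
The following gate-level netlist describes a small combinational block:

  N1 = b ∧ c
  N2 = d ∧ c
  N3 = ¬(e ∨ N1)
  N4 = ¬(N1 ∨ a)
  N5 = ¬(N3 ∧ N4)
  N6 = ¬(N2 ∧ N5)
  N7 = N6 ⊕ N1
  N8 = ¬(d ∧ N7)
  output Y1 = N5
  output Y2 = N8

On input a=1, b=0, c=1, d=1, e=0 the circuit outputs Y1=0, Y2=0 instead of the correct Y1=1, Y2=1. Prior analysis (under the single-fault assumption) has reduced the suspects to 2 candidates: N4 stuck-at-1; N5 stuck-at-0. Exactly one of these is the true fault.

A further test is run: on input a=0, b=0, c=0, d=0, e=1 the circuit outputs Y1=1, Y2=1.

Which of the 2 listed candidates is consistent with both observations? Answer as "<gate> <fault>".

Evaluate each candidate on input a=0, b=0, c=0, d=0, e=1:
  N4 stuck-at-1: N1=0, N2=0, N3=0, N4=1 [stuck-at-1], N5=1, N6=1, N7=1, N8=1 → Y1=1, Y2=1 — matches
  N5 stuck-at-0: N1=0, N2=0, N3=0, N4=1, N5=0 [stuck-at-0], N6=1, N7=1, N8=1 → Y1=0, Y2=1 — eliminated
Only N4 stuck-at-1 reproduces the observed Y1=1, Y2=1.

N4 stuck-at-1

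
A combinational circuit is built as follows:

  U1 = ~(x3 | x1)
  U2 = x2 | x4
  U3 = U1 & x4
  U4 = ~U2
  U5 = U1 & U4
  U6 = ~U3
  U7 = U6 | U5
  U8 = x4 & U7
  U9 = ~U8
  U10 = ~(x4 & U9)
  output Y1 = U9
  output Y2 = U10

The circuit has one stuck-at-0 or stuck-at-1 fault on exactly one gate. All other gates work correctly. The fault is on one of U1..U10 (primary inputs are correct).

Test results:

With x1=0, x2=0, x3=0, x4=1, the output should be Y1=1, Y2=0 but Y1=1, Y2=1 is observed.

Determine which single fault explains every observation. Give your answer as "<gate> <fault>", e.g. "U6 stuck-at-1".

U10 stuck-at-1

Fault-free values for test 1 (x1=0, x2=0, x3=0, x4=1): U1=1, U2=1, U3=1, U4=0, U5=0, U6=0, U7=0, U8=0, U9=1, U10=0, giving Y1=1, Y2=0. Observed Y1=1, Y2=1.
Test 1: faults giving observed Y1=1, Y2=1 are {U10 stuck-at-1}.
Only U10 stuck-at-1 is consistent with every test.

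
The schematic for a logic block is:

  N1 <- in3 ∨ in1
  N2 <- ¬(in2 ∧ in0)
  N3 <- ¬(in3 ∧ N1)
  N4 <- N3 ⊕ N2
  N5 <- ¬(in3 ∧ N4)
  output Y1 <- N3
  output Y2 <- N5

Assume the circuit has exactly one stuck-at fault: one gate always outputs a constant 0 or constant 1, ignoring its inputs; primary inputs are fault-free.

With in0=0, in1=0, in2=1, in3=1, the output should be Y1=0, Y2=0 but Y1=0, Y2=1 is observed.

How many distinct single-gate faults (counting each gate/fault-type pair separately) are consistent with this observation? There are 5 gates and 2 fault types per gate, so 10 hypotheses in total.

3

Fault-free: N1=1, N2=1, N3=0, N4=1, N5=0 → Y1=0, Y2=0. Observed Y1=0, Y2=1.
  N1 stuck-at-0: output Y1=1, Y2=1 ✗
  N1 stuck-at-1: output Y1=0, Y2=0 ✗
  N2 stuck-at-0: output Y1=0, Y2=1 ✓
  N2 stuck-at-1: output Y1=0, Y2=0 ✗
  N3 stuck-at-0: output Y1=0, Y2=0 ✗
  N3 stuck-at-1: output Y1=1, Y2=1 ✗
  N4 stuck-at-0: output Y1=0, Y2=1 ✓
  N4 stuck-at-1: output Y1=0, Y2=0 ✗
  N5 stuck-at-0: output Y1=0, Y2=0 ✗
  N5 stuck-at-1: output Y1=0, Y2=1 ✓
Consistent faults: {N2 stuck-at-0, N4 stuck-at-0, N5 stuck-at-1} — 3 in all.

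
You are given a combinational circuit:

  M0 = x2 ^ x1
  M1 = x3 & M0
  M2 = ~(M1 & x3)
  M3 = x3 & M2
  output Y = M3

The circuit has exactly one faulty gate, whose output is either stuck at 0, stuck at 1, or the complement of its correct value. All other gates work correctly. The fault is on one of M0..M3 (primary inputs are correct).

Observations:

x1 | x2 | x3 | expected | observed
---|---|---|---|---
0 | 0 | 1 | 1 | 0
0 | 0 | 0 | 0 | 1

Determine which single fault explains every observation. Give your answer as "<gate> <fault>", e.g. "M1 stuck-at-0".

M3 inverted output

Fault-free values for test 1 (x1=0, x2=0, x3=1): M0=0, M1=0, M2=1, M3=1, giving Y=1. Observed 0.
Test 1: faults giving observed 0 are {M0 stuck-at-1, M0 inverted output, M1 stuck-at-1, M1 inverted output, M2 stuck-at-0, M2 inverted output, M3 stuck-at-0, M3 inverted output}.
Test 2 (x1=0, x2=0, x3=0): fault-free M0=0, M1=0, M2=1, M3=0 → 0; observed 1. Eliminates M0 stuck-at-1, M0 inverted output, M1 stuck-at-1, M1 inverted output, M2 stuck-at-0, M2 inverted output, M3 stuck-at-0.
Only M3 inverted output is consistent with every test.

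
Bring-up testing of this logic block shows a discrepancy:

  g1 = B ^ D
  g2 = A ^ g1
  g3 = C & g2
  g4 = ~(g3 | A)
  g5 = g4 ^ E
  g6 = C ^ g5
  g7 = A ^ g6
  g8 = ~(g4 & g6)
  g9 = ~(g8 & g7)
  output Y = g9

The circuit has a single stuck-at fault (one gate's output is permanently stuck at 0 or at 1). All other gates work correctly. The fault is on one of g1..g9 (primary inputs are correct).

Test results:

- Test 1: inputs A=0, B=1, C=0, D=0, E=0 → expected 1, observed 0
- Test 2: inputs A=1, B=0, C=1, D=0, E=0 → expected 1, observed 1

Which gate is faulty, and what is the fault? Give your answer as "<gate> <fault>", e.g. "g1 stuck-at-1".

Fault-free values for test 1 (A=0, B=1, C=0, D=0, E=0): g1=1, g2=1, g3=0, g4=1, g5=1, g6=1, g7=1, g8=0, g9=1, giving Y=1. Observed 0.
Test 1: faults giving observed 0 are {g8 stuck-at-1, g9 stuck-at-0}.
Test 2 (A=1, B=0, C=1, D=0, E=0): fault-free g1=0, g2=1, g3=1, g4=0, g5=0, g6=1, g7=0, g8=1, g9=1 → 1; observed 1. Eliminates g9 stuck-at-0.
Only g8 stuck-at-1 is consistent with every test.

g8 stuck-at-1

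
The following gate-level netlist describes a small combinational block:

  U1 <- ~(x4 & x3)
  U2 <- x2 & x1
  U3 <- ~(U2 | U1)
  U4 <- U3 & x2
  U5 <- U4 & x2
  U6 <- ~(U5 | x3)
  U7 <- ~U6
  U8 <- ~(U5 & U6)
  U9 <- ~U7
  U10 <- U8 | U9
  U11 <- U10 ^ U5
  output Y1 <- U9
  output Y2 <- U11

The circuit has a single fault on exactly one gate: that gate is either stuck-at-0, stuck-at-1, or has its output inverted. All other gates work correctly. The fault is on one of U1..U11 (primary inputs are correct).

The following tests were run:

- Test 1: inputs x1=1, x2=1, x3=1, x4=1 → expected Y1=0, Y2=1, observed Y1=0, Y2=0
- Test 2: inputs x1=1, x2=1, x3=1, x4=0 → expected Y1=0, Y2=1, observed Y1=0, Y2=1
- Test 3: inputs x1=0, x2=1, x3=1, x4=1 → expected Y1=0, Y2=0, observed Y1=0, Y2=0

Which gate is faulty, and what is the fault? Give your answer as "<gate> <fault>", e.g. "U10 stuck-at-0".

Fault-free values for test 1 (x1=1, x2=1, x3=1, x4=1): U1=0, U2=1, U3=0, U4=0, U5=0, U6=0, U7=1, U8=1, U9=0, U10=1, U11=1, giving Y1=0, Y2=1. Observed Y1=0, Y2=0.
Test 1: faults giving observed Y1=0, Y2=0 are {U2 stuck-at-0, U2 inverted output, U3 stuck-at-1, U3 inverted output, U4 stuck-at-1, U4 inverted output, U5 stuck-at-1, U5 inverted output, U8 stuck-at-0, U8 inverted output, U10 stuck-at-0, U10 inverted output, U11 stuck-at-0, U11 inverted output}.
Test 2 (x1=1, x2=1, x3=1, x4=0): fault-free U1=1, U2=1, U3=0, U4=0, U5=0, U6=0, U7=1, U8=1, U9=0, U10=1, U11=1 → Y1=0, Y2=1; observed Y1=0, Y2=1. Eliminates U3 stuck-at-1, U3 inverted output, U4 stuck-at-1, U4 inverted output, U5 stuck-at-1, U5 inverted output, U8 stuck-at-0, U8 inverted output, U10 stuck-at-0, U10 inverted output, U11 stuck-at-0, U11 inverted output.
Test 3 (x1=0, x2=1, x3=1, x4=1): fault-free U1=0, U2=0, U3=1, U4=1, U5=1, U6=0, U7=1, U8=1, U9=0, U10=1, U11=0 → Y1=0, Y2=0; observed Y1=0, Y2=0. Eliminates U2 inverted output.
Only U2 stuck-at-0 is consistent with every test.

U2 stuck-at-0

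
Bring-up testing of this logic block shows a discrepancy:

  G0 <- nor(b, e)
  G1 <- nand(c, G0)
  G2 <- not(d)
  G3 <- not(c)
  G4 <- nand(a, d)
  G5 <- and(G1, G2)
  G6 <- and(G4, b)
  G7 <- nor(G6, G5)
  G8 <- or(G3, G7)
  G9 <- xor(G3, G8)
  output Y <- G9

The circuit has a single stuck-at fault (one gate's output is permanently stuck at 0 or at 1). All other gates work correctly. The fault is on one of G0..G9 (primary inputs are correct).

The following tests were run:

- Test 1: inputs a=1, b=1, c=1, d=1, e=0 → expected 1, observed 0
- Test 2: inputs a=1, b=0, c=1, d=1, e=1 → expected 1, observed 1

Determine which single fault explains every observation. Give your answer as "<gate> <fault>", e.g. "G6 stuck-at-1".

G4 stuck-at-1

Fault-free values for test 1 (a=1, b=1, c=1, d=1, e=0): G0=0, G1=1, G2=0, G3=0, G4=0, G5=0, G6=0, G7=1, G8=1, G9=1, giving Y=1. Observed 0.
Test 1: faults giving observed 0 are {G2 stuck-at-1, G3 stuck-at-1, G4 stuck-at-1, G5 stuck-at-1, G6 stuck-at-1, G7 stuck-at-0, G8 stuck-at-0, G9 stuck-at-0}.
Test 2 (a=1, b=0, c=1, d=1, e=1): fault-free G0=0, G1=1, G2=0, G3=0, G4=0, G5=0, G6=0, G7=1, G8=1, G9=1 → 1; observed 1. Eliminates G2 stuck-at-1, G3 stuck-at-1, G5 stuck-at-1, G6 stuck-at-1, G7 stuck-at-0, G8 stuck-at-0, G9 stuck-at-0.
Only G4 stuck-at-1 is consistent with every test.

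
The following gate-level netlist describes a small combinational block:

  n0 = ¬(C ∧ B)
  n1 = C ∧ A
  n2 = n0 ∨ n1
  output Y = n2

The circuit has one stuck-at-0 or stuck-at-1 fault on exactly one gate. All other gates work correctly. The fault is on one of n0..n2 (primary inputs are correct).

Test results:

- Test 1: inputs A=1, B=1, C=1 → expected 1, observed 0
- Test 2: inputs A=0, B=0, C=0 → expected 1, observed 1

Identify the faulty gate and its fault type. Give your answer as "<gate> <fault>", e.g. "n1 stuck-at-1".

n1 stuck-at-0

Fault-free values for test 1 (A=1, B=1, C=1): n0=0, n1=1, n2=1, giving Y=1. Observed 0.
Test 1: faults giving observed 0 are {n1 stuck-at-0, n2 stuck-at-0}.
Test 2 (A=0, B=0, C=0): fault-free n0=1, n1=0, n2=1 → 1; observed 1. Eliminates n2 stuck-at-0.
Only n1 stuck-at-0 is consistent with every test.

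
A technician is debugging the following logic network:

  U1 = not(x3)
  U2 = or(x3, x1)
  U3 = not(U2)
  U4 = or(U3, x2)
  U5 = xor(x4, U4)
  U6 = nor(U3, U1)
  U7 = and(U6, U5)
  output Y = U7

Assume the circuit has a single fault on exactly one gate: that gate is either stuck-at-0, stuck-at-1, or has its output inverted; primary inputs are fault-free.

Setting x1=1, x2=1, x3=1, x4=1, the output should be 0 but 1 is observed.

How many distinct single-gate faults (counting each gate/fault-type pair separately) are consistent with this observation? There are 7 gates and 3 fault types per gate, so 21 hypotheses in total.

Fault-free: U1=0, U2=1, U3=0, U4=1, U5=0, U6=1, U7=0 → 0. Observed 1.
  U1: none of the 3 fault types match ✗
  U2: none of the 3 fault types match ✗
  U3: none of the 3 fault types match ✗
  U4: stuck-at-0, inverted output ✓; others ✗
  U5: stuck-at-1, inverted output ✓; others ✗
  U6: none of the 3 fault types match ✗
  U7: stuck-at-1, inverted output ✓; others ✗
Consistent faults: {U4 stuck-at-0, U4 inverted output, U5 stuck-at-1, U5 inverted output, U7 stuck-at-1, U7 inverted output} — 6 in all.

6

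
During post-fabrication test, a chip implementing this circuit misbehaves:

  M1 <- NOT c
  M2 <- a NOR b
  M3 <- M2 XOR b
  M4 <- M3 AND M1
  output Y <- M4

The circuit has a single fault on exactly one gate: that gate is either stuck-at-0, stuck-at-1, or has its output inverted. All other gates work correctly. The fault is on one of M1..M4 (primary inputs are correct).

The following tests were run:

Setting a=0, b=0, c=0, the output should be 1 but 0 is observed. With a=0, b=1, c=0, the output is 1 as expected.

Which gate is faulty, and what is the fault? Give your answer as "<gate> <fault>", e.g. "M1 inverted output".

M2 stuck-at-0

Fault-free values for test 1 (a=0, b=0, c=0): M1=1, M2=1, M3=1, M4=1, giving Y=1. Observed 0.
Test 1: faults giving observed 0 are {M1 stuck-at-0, M1 inverted output, M2 stuck-at-0, M2 inverted output, M3 stuck-at-0, M3 inverted output, M4 stuck-at-0, M4 inverted output}.
Test 2 (a=0, b=1, c=0): fault-free M1=1, M2=0, M3=1, M4=1 → 1; observed 1. Eliminates M1 stuck-at-0, M1 inverted output, M2 inverted output, M3 stuck-at-0, M3 inverted output, M4 stuck-at-0, M4 inverted output.
Only M2 stuck-at-0 is consistent with every test.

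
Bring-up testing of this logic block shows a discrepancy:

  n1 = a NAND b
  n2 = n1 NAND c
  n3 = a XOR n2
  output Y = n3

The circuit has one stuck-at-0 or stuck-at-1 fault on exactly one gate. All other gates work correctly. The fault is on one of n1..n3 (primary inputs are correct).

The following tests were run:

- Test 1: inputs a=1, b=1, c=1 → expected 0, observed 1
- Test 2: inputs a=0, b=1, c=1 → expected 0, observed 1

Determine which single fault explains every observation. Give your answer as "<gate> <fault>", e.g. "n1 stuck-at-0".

Fault-free values for test 1 (a=1, b=1, c=1): n1=0, n2=1, n3=0, giving Y=0. Observed 1.
Test 1: faults giving observed 1 are {n1 stuck-at-1, n2 stuck-at-0, n3 stuck-at-1}.
Test 2 (a=0, b=1, c=1): fault-free n1=1, n2=0, n3=0 → 0; observed 1. Eliminates n1 stuck-at-1, n2 stuck-at-0.
Only n3 stuck-at-1 is consistent with every test.

n3 stuck-at-1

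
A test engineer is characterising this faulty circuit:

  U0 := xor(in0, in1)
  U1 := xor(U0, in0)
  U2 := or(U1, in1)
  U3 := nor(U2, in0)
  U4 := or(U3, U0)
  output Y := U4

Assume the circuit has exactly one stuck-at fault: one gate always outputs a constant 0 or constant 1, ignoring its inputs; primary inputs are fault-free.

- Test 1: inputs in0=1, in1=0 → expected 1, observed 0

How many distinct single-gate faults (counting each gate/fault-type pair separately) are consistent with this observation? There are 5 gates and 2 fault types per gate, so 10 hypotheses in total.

Fault-free: U0=1, U1=0, U2=0, U3=0, U4=1 → 1. Observed 0.
  U0 stuck-at-0: output 0 ✓
  U0 stuck-at-1: output 1 ✗
  U1 stuck-at-0: output 1 ✗
  U1 stuck-at-1: output 1 ✗
  U2 stuck-at-0: output 1 ✗
  U2 stuck-at-1: output 1 ✗
  U3 stuck-at-0: output 1 ✗
  U3 stuck-at-1: output 1 ✗
  U4 stuck-at-0: output 0 ✓
  U4 stuck-at-1: output 1 ✗
Consistent faults: {U0 stuck-at-0, U4 stuck-at-0} — 2 in all.

2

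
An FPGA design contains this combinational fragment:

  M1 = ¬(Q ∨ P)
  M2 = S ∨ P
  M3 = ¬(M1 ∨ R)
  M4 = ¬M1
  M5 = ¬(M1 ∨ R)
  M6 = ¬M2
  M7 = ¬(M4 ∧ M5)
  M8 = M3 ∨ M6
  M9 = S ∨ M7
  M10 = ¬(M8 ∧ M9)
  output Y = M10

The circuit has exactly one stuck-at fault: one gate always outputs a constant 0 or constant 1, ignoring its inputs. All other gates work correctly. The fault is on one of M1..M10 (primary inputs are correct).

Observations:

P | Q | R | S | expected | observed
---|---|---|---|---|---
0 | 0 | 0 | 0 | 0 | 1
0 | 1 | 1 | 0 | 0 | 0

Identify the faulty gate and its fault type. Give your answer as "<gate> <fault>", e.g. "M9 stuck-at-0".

Fault-free values for test 1 (P=0, Q=0, R=0, S=0): M1=1, M2=0, M3=0, M4=0, M5=0, M6=1, M7=1, M8=1, M9=1, M10=0, giving Y=0. Observed 1.
Test 1: faults giving observed 1 are {M1 stuck-at-0, M2 stuck-at-1, M6 stuck-at-0, M7 stuck-at-0, M8 stuck-at-0, M9 stuck-at-0, M10 stuck-at-1}.
Test 2 (P=0, Q=1, R=1, S=0): fault-free M1=0, M2=0, M3=0, M4=1, M5=0, M6=1, M7=1, M8=1, M9=1, M10=0 → 0; observed 0. Eliminates M2 stuck-at-1, M6 stuck-at-0, M7 stuck-at-0, M8 stuck-at-0, M9 stuck-at-0, M10 stuck-at-1.
Only M1 stuck-at-0 is consistent with every test.

M1 stuck-at-0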